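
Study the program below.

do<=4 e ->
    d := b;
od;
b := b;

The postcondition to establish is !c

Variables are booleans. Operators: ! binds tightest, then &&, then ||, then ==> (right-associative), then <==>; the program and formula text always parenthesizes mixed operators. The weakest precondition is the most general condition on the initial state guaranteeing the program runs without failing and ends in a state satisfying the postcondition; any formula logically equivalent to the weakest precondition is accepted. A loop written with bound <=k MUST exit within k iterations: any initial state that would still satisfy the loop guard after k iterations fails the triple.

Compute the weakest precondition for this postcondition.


Working backward. After the program, !c must hold.
Before b := b: !c
Before the loop (bound <=4), unroll the exhaustion recursion (WP_0 = exit-now case; WP_j = one more guarded iteration, up to j = 4):
  WP_0: (!e) && (!c)
  WP_1: (e ==> ((!e) && (!c))) && ((!e) ==> (!c))
  WP_2: (e ==> ((e ==> ((!e) && (!c))) && ((!e) ==> (!c)))) && ((!e) ==> (!c))
  WP_3: (e ==> ((e ==> ((e ==> ((!e) && (!c))) && ((!e) ==> (!c)))) && ((!e) ==> (!c)))) && ((!e) ==> (!c))
  WP_4: (e ==> ((e ==> ((e ==> ((e ==> ((!e) && (!c))) && ((!e) ==> (!c)))) && ((!e) ==> (!c)))) && ((!e) ==> (!c)))) && ((!e) ==> (!c))
So before the loop: (e ==> ((e ==> ((e ==> ((e ==> ((!e) && (!c))) && ((!e) ==> (!c)))) && ((!e) ==> (!c)))) && ((!e) ==> (!c)))) && ((!e) ==> (!c))
Answer: WP = (e ==> ((e ==> ((e ==> ((e ==> ((!e) && (!c))) && ((!e) ==> (!c)))) && ((!e) ==> (!c)))) && ((!e) ==> (!c)))) && ((!e) ==> (!c))


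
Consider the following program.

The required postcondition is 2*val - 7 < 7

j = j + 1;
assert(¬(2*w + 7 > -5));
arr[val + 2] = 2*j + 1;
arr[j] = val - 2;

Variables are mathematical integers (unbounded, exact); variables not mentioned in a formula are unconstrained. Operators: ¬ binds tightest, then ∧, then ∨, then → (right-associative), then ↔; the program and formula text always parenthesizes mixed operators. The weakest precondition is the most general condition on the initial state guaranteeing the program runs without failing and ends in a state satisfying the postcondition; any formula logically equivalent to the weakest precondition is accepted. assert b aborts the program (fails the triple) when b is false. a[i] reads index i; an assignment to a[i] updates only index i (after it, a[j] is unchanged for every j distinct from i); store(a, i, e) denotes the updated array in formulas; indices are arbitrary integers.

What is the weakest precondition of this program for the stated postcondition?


Working backward. After the program, the postcondition 2*val - 7 < 7 must hold; in canonical form it is 2*val < 14.
Before arr[j] := val - 2: 2*val < 14
Before arr[val + 2] := 2*j + 1: 2*val < 14
Before assert ¬(2*w + 7 > -5): (¬(2*w > -12)) ∧ 2*val < 14
Before j := j + 1: (¬(2*w > -12)) ∧ 2*val < 14
Answer: WP = (¬(2*w > -12)) ∧ 2*val < 14


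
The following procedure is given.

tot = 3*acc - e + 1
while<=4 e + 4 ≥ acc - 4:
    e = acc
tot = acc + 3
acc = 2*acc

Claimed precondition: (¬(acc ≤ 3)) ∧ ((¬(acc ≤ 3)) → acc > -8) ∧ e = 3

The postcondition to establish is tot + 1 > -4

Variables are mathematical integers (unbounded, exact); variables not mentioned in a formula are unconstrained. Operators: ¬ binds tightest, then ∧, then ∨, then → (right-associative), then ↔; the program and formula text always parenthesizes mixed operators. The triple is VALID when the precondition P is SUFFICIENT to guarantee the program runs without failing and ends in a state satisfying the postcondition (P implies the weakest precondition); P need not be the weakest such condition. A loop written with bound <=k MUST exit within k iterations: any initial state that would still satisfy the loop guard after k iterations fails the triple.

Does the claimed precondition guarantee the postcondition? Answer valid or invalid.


Working backward. After the program, the postcondition tot + 1 > -4 must hold; in canonical form it is tot > -5.
Before acc := 2*acc: tot > -5
Before tot := acc + 3: acc > -8
Before the loop (bound <=4), unroll the exhaustion recursion (WP_0 = exit-now case; WP_j = one more guarded iteration, up to j = 4):
  WP_0: (¬(e ≥ acc - 8)) ∧ acc > -8
  WP_1: (¬(e ≥ acc - 8)) ∧ ((¬(e ≥ acc - 8)) → acc > -8)
  WP_2: (¬(e ≥ acc - 8)) ∧ ((¬(e ≥ acc - 8)) → acc > -8)
  WP_3: (¬(e ≥ acc - 8)) ∧ ((¬(e ≥ acc - 8)) → acc > -8)
  WP_4: (¬(e ≥ acc - 8)) ∧ ((¬(e ≥ acc - 8)) → acc > -8)
So before the loop: (¬(e ≥ acc - 8)) ∧ ((¬(e ≥ acc - 8)) → acc > -8)
Before tot := 3*acc - e + 1: (¬(e ≥ acc - 8)) ∧ ((¬(e ≥ acc - 8)) → acc > -8)
The weakest precondition is (¬(e ≥ acc - 8)) ∧ ((¬(e ≥ acc - 8)) → acc > -8).
Check whether (¬(acc ≤ 3)) ∧ ((¬(acc ≤ 3)) → acc > -8) ∧ e = 3 implies it.
Countermodel: at the initial state acc = 4, e = 3, the precondition holds but the weakest precondition fails.
Answer: invalid


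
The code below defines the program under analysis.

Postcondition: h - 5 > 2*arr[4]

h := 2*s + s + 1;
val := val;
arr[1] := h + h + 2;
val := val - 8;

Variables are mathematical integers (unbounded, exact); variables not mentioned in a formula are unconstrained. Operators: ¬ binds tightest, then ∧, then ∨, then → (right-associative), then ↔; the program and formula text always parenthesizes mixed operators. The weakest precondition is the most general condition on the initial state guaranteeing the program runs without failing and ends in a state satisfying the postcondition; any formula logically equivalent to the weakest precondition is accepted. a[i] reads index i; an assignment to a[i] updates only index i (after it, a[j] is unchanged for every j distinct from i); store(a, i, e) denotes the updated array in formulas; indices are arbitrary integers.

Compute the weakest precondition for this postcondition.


Working backward. After the program, the postcondition h - 5 > 2*arr[4] must hold; in canonical form it is h > 2*arr[4] + 5.
Before val := val - 8: h > 2*arr[4] + 5
Before arr[1] := h + h + 2: h > 2*arr[4] + 5
Before val := val: h > 2*arr[4] + 5
Before h := 2*s + s + 1: 3*s > 2*arr[4] + 4
Answer: WP = 3*s > 2*arr[4] + 4


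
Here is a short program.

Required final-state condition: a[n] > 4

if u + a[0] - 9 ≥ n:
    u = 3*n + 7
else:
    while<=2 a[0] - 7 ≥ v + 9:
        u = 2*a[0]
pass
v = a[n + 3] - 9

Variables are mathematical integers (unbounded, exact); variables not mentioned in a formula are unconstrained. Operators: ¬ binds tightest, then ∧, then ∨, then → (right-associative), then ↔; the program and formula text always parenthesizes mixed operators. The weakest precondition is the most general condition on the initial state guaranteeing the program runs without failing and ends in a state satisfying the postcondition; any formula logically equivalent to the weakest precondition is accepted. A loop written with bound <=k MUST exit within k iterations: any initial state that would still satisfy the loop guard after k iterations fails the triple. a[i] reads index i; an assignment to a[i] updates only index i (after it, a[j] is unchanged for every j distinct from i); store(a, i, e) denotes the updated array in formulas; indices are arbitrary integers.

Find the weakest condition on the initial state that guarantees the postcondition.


Working backward. After the program, a[n] > 4 must hold.
Before v := a[n + 3] - 9: a[n] > 4
Before skip: a[n] > 4
Then branch requires a[n] > 4; else branch requires (a[0] ≥ v + 16 → ((a[0] ≥ v + 16 → ((¬(a[0] ≥ v + 16)) ∧ a[n] > 4)) ∧ ((¬(a[0] ≥ v + 16)) → a[n] > 4))) ∧ ((¬(a[0] ≥ v + 16)) → a[n] > 4).
Before the if: (a[0] + u ≥ n + 9 → a[n] > 4) ∧ ((¬(a[0] + u ≥ n + 9)) → ((a[0] ≥ v + 16 → ((a[0] ≥ v + 16 → ((¬(a[0] ≥ v + 16)) ∧ a[n] > 4)) ∧ ((¬(a[0] ≥ v + 16)) → a[n] > 4))) ∧ ((¬(a[0] ≥ v + 16)) → a[n] > 4)))
Answer: WP = (a[0] + u ≥ n + 9 → a[n] > 4) ∧ ((¬(a[0] + u ≥ n + 9)) → ((a[0] ≥ v + 16 → ((a[0] ≥ v + 16 → ((¬(a[0] ≥ v + 16)) ∧ a[n] > 4)) ∧ ((¬(a[0] ≥ v + 16)) → a[n] > 4))) ∧ ((¬(a[0] ≥ v + 16)) → a[n] > 4)))


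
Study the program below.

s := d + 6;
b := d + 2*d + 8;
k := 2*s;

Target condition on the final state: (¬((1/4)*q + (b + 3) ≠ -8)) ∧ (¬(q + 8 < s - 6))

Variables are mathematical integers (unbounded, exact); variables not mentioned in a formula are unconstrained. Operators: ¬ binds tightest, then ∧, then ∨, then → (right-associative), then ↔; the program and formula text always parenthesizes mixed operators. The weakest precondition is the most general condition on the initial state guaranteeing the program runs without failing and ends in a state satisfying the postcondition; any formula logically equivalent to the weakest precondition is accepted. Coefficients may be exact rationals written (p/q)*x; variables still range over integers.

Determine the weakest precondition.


Working backward. After the program, the postcondition (¬((1/4)*q + (b + 3) ≠ -8)) ∧ (¬(q + 8 < s - 6)) must hold; in canonical form it is (¬(b + (1/4)*q ≠ -11)) ∧ (¬(q < s - 14)).
Before k := 2*s: (¬(b + (1/4)*q ≠ -11)) ∧ (¬(q < s - 14))
Before b := d + 2*d + 8: (¬(3*d + (1/4)*q ≠ -19)) ∧ (¬(q < s - 14))
Before s := d + 6: (¬(3*d + (1/4)*q ≠ -19)) ∧ (¬(q < d - 8))
Answer: WP = (¬(3*d + (1/4)*q ≠ -19)) ∧ (¬(q < d - 8))


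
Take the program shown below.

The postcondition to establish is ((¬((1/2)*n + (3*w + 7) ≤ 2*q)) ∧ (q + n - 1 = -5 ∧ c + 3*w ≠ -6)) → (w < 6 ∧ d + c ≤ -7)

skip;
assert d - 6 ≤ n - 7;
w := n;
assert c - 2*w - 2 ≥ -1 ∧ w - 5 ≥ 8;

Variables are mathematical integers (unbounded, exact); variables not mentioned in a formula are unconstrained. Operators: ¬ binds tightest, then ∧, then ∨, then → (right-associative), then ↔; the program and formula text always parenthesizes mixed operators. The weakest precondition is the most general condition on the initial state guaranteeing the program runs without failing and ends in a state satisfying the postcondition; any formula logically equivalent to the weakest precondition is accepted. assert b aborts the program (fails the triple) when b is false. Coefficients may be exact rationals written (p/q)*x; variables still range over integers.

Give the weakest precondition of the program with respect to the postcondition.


Working backward. After the program, the postcondition ((¬((1/2)*n + (3*w + 7) ≤ 2*q)) ∧ (q + n - 1 = -5 ∧ c + 3*w ≠ -6)) → (w < 6 ∧ d + c ≤ -7) must hold; in canonical form it is ((¬((1/2)*n + 3*w ≤ 2*q - 7)) ∧ n + q = -4 ∧ c + 3*w ≠ -6) → (w < 6 ∧ c + d ≤ -7).
Before assert c - 2*w - 2 ≥ -1 ∧ w - 5 ≥ 8: c ≥ 2*w + 1 ∧ w ≥ 13 ∧ (((¬((1/2)*n + 3*w ≤ 2*q - 7)) ∧ n + q = -4 ∧ c + 3*w ≠ -6) → (w < 6 ∧ c + d ≤ -7))
Before w := n: c ≥ 2*n + 1 ∧ n ≥ 13 ∧ (((¬((7/2)*n ≤ 2*q - 7)) ∧ n + q = -4 ∧ c + 3*n ≠ -6) → (n < 6 ∧ c + d ≤ -7))
Before assert d - 6 ≤ n - 7: d ≤ n - 1 ∧ c ≥ 2*n + 1 ∧ n ≥ 13 ∧ (((¬((7/2)*n ≤ 2*q - 7)) ∧ n + q = -4 ∧ c + 3*n ≠ -6) → (n < 6 ∧ c + d ≤ -7))
Before skip: d ≤ n - 1 ∧ c ≥ 2*n + 1 ∧ n ≥ 13 ∧ (((¬((7/2)*n ≤ 2*q - 7)) ∧ n + q = -4 ∧ c + 3*n ≠ -6) → (n < 6 ∧ c + d ≤ -7))
Answer: WP = d ≤ n - 1 ∧ c ≥ 2*n + 1 ∧ n ≥ 13 ∧ (((¬((7/2)*n ≤ 2*q - 7)) ∧ n + q = -4 ∧ c + 3*n ≠ -6) → (n < 6 ∧ c + d ≤ -7))


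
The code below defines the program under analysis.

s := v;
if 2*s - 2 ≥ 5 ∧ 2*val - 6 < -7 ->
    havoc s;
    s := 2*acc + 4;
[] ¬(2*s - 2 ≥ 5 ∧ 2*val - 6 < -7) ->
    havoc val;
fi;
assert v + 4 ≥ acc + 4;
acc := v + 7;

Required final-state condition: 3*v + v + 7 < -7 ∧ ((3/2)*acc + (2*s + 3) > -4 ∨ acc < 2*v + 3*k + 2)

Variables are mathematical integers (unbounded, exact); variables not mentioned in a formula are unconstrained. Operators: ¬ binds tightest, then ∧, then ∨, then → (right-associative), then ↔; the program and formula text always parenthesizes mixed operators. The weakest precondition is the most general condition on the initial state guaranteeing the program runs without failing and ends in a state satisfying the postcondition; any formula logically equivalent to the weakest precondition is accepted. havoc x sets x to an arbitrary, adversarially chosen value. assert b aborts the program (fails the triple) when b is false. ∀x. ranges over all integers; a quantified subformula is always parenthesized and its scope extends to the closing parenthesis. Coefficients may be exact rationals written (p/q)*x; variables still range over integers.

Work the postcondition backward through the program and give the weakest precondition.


Working backward. After the program, the postcondition 3*v + v + 7 < -7 ∧ ((3/2)*acc + (2*s + 3) > -4 ∨ acc < 2*v + 3*k + 2) must hold; in canonical form it is 4*v < -14 ∧ ((3/2)*acc + 2*s > -7 ∨ acc < 3*k + 2*v + 2).
Before acc := v + 7: 4*v < -14 ∧ (2*s + (3/2)*v > -35/2 ∨ 3*k + v > 5)
Before assert v + 4 ≥ acc + 4: v ≥ acc ∧ 4*v < -14 ∧ (2*s + (3/2)*v > -35/2 ∨ 3*k + v > 5)
Then branch requires v ≥ acc ∧ 4*v < -14 ∧ (4*acc + (3/2)*v > -51/2 ∨ 3*k + v > 5); else branch requires v ≥ acc ∧ 4*v < -14 ∧ (2*s + (3/2)*v > -35/2 ∨ 3*k + v > 5).
Before the if: ((2*s ≥ 7 ∧ 2*val < -1) → (v ≥ acc ∧ 4*v < -14 ∧ (4*acc + (3/2)*v > -51/2 ∨ 3*k + v > 5))) ∧ ((¬(2*s ≥ 7 ∧ 2*val < -1)) → (v ≥ acc ∧ 4*v < -14 ∧ (2*s + (3/2)*v > -35/2 ∨ 3*k + v > 5)))
Before s := v: ((2*v ≥ 7 ∧ 2*val < -1) → (v ≥ acc ∧ 4*v < -14 ∧ (4*acc + (3/2)*v > -51/2 ∨ 3*k + v > 5))) ∧ ((¬(2*v ≥ 7 ∧ 2*val < -1)) → (v ≥ acc ∧ 4*v < -14 ∧ ((7/2)*v > -35/2 ∨ 3*k + v > 5)))
Answer: WP = ((2*v ≥ 7 ∧ 2*val < -1) → (v ≥ acc ∧ 4*v < -14 ∧ (4*acc + (3/2)*v > -51/2 ∨ 3*k + v > 5))) ∧ ((¬(2*v ≥ 7 ∧ 2*val < -1)) → (v ≥ acc ∧ 4*v < -14 ∧ ((7/2)*v > -35/2 ∨ 3*k + v > 5)))


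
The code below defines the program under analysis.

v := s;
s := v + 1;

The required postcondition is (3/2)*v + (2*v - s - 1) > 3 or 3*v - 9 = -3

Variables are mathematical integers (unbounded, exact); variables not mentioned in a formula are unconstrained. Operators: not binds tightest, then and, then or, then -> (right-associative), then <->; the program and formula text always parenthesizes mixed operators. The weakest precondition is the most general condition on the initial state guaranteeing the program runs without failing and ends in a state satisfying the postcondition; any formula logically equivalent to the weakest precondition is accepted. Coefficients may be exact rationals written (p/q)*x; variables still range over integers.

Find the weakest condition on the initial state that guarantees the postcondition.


Working backward. After the program, the postcondition (3/2)*v + (2*v - s - 1) > 3 or 3*v - 9 = -3 must hold; in canonical form it is (7/2)*v > s + 4 or 3*v = 6.
Before s := v + 1: (5/2)*v > 5 or 3*v = 6
Before v := s: (5/2)*s > 5 or 3*s = 6
Answer: WP = (5/2)*s > 5 or 3*s = 6


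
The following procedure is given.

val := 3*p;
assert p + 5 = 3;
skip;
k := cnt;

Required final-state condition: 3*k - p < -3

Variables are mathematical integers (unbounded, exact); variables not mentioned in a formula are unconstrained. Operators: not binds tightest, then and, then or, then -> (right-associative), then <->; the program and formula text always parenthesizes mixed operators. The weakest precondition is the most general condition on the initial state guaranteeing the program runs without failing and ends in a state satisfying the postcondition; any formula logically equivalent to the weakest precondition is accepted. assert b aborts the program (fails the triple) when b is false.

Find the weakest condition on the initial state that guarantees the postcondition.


Working backward. After the program, the postcondition 3*k - p < -3 must hold; in canonical form it is 3*k < p - 3.
Before k := cnt: 3*cnt < p - 3
Before skip: 3*cnt < p - 3
Before assert p + 5 = 3: p = -2 and 3*cnt < p - 3
Before val := 3*p: p = -2 and 3*cnt < p - 3
Answer: WP = p = -2 and 3*cnt < p - 3


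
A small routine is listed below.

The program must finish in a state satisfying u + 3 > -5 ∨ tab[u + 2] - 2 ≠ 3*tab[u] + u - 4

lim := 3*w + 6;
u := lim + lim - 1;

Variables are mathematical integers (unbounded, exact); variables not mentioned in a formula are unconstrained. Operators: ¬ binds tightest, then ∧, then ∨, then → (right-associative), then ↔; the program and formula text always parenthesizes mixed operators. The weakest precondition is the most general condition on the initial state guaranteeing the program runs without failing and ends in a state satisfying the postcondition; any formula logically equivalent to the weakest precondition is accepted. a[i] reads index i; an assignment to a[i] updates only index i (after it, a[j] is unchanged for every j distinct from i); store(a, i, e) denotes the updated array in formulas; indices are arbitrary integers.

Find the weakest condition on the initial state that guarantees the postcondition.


Working backward. After the program, the postcondition u + 3 > -5 ∨ tab[u + 2] - 2 ≠ 3*tab[u] + u - 4 must hold; in canonical form it is u > -8 ∨ tab[u + 2] ≠ 3*tab[u] + u - 2.
Before u := lim + lim - 1: 2*lim > -7 ∨ tab[2*lim + 1] ≠ 3*tab[2*lim - 1] + 2*lim - 3
Before lim := 3*w + 6: 6*w > -19 ∨ tab[6*w + 13] ≠ 3*tab[6*w + 11] + 6*w + 9
Answer: WP = 6*w > -19 ∨ tab[6*w + 13] ≠ 3*tab[6*w + 11] + 6*w + 9


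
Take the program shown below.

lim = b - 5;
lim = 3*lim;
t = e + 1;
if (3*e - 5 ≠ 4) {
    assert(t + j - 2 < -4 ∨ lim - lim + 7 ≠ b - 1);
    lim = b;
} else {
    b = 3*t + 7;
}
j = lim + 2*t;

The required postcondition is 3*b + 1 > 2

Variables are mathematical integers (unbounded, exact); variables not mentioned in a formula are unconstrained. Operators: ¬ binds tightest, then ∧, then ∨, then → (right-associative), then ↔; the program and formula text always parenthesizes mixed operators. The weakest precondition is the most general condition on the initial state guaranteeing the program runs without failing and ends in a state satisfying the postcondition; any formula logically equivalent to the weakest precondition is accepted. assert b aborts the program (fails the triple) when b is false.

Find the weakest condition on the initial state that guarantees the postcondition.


Working backward. After the program, the postcondition 3*b + 1 > 2 must hold; in canonical form it is 3*b > 1.
Before j := lim + 2*t: 3*b > 1
Then branch requires (j + t < -2 ∨ b ≠ 8) ∧ 3*b > 1; else branch requires 9*t > -20.
Before the if: (3*e ≠ 9 → ((j + t < -2 ∨ b ≠ 8) ∧ 3*b > 1)) ∧ ((¬(3*e ≠ 9)) → 9*t > -20)
Before t := e + 1: (3*e ≠ 9 → ((e + j < -3 ∨ b ≠ 8) ∧ 3*b > 1)) ∧ ((¬(3*e ≠ 9)) → 9*e > -29)
Before lim := 3*lim: (3*e ≠ 9 → ((e + j < -3 ∨ b ≠ 8) ∧ 3*b > 1)) ∧ ((¬(3*e ≠ 9)) → 9*e > -29)
Before lim := b - 5: (3*e ≠ 9 → ((e + j < -3 ∨ b ≠ 8) ∧ 3*b > 1)) ∧ ((¬(3*e ≠ 9)) → 9*e > -29)
Answer: WP = (3*e ≠ 9 → ((e + j < -3 ∨ b ≠ 8) ∧ 3*b > 1)) ∧ ((¬(3*e ≠ 9)) → 9*e > -29)


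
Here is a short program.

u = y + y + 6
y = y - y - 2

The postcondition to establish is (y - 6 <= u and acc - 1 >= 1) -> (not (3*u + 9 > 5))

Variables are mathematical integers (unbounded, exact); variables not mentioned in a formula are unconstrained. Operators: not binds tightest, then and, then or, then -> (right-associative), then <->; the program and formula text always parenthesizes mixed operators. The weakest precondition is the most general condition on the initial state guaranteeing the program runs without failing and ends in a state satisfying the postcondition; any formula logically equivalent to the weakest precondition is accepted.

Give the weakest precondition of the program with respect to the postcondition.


Working backward. After the program, the postcondition (y - 6 <= u and acc - 1 >= 1) -> (not (3*u + 9 > 5)) must hold; in canonical form it is (y <= u + 6 and acc >= 2) -> (not (3*u > -4)).
Before y := y - y - 2: (u >= -8 and acc >= 2) -> (not (3*u > -4))
Before u := y + y + 6: (2*y >= -14 and acc >= 2) -> (not (6*y > -22))
Answer: WP = (2*y >= -14 and acc >= 2) -> (not (6*y > -22))


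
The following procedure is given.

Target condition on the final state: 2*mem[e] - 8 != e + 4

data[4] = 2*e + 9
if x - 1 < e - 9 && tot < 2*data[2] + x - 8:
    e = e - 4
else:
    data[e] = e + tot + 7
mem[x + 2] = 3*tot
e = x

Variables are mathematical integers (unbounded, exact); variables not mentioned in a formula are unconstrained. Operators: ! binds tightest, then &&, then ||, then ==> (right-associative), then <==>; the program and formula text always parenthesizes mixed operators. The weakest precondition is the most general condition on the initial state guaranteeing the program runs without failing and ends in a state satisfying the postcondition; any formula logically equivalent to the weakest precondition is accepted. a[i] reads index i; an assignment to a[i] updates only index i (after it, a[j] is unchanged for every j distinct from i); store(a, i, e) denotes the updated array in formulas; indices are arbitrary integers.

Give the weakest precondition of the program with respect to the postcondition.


Working backward. After the program, the postcondition 2*mem[e] - 8 != e + 4 must hold; in canonical form it is 2*mem[e] != e + 12.
Before e := x: 2*mem[x] != x + 12
Before mem[x + 2] := 3*tot: 2*store(mem, x + 2, 3*tot)[x] != x + 12
Then branch requires 2*store(mem, x + 2, 3*tot)[x] != x + 12; else branch requires 2*store(mem, x + 2, 3*tot)[x] != x + 12.
Before the if: ((x < e - 8 && tot < 2*data[2] + x - 8) ==> 2*store(mem, x + 2, 3*tot)[x] != x + 12) && ((!(x < e - 8 && tot < 2*data[2] + x - 8)) ==> 2*store(mem, x + 2, 3*tot)[x] != x + 12)
Before data[4] := 2*e + 9: ((x < e - 8 && tot < 2*data[2] + x - 8) ==> 2*store(mem, x + 2, 3*tot)[x] != x + 12) && ((!(x < e - 8 && tot < 2*data[2] + x - 8)) ==> 2*store(mem, x + 2, 3*tot)[x] != x + 12)
Answer: WP = ((x < e - 8 && tot < 2*data[2] + x - 8) ==> 2*store(mem, x + 2, 3*tot)[x] != x + 12) && ((!(x < e - 8 && tot < 2*data[2] + x - 8)) ==> 2*store(mem, x + 2, 3*tot)[x] != x + 12)


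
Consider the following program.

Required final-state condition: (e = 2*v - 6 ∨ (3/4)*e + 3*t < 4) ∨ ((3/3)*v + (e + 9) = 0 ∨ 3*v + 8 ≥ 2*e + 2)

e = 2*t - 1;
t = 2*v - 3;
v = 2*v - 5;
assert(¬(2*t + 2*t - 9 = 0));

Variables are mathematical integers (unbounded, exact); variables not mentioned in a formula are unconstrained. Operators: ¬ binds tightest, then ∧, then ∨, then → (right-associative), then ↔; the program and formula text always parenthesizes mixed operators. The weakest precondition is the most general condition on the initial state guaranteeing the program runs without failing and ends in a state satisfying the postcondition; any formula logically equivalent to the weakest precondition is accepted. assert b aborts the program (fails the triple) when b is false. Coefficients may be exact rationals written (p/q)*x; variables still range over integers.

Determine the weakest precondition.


Working backward. After the program, the postcondition (e = 2*v - 6 ∨ (3/4)*e + 3*t < 4) ∨ ((3/3)*v + (e + 9) = 0 ∨ 3*v + 8 ≥ 2*e + 2) must hold; in canonical form it is e = 2*v - 6 ∨ (3/4)*e + 3*t < 4 ∨ e + v = -9 ∨ 3*v ≥ 2*e - 6.
Before assert ¬(2*t + 2*t - 9 = 0): (¬(4*t = 9)) ∧ (e = 2*v - 6 ∨ (3/4)*e + 3*t < 4 ∨ e + v = -9 ∨ 3*v ≥ 2*e - 6)
Before v := 2*v - 5: (¬(4*t = 9)) ∧ (e = 4*v - 16 ∨ (3/4)*e + 3*t < 4 ∨ e + 2*v = -4 ∨ 6*v ≥ 2*e + 9)
Before t := 2*v - 3: (¬(8*v = 21)) ∧ (e = 4*v - 16 ∨ (3/4)*e + 6*v < 13 ∨ e + 2*v = -4 ∨ 6*v ≥ 2*e + 9)
Before e := 2*t - 1: (¬(8*v = 21)) ∧ (2*t = 4*v - 15 ∨ (3/2)*t + 6*v < 55/4 ∨ 2*t + 2*v = -3 ∨ 6*v ≥ 4*t + 7)
Answer: WP = (¬(8*v = 21)) ∧ (2*t = 4*v - 15 ∨ (3/2)*t + 6*v < 55/4 ∨ 2*t + 2*v = -3 ∨ 6*v ≥ 4*t + 7)


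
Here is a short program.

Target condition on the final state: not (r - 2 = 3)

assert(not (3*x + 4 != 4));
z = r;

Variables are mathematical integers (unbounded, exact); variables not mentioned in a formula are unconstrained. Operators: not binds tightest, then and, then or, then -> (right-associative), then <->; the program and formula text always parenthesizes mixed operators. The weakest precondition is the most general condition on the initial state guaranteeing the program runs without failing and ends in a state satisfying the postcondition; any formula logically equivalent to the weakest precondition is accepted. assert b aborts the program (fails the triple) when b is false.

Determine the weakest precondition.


Working backward. After the program, the postcondition not (r - 2 = 3) must hold; in canonical form it is not (r = 5).
Before z := r: not (r = 5)
Before assert not (3*x + 4 != 4): (not (3*x != 0)) and (not (r = 5))
Answer: WP = (not (3*x != 0)) and (not (r = 5))


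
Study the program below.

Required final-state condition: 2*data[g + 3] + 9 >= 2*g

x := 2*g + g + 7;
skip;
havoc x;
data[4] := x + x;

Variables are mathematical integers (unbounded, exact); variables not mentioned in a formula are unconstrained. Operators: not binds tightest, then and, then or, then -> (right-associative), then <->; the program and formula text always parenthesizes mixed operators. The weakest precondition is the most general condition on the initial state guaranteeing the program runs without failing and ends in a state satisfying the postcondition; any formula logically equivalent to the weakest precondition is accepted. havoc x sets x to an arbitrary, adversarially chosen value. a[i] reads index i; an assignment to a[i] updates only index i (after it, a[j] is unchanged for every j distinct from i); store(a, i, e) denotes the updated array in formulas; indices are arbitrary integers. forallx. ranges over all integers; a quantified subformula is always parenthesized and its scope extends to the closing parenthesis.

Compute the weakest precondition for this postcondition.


Working backward. After the program, the postcondition 2*data[g + 3] + 9 >= 2*g must hold; in canonical form it is 2*data[g + 3] >= 2*g - 9.
Before data[4] := x + x: 2*store(data, 4, 2*x)[g + 3] >= 2*g - 9
Before havoc x: forall x_1. 2*store(data, 4, 2*x_1)[g + 3] >= 2*g - 9
Before skip: forall x_1. 2*store(data, 4, 2*x_1)[g + 3] >= 2*g - 9
Before x := 2*g + g + 7: forall x_1. 2*store(data, 4, 2*x_1)[g + 3] >= 2*g - 9
Answer: WP = forall x_1. 2*store(data, 4, 2*x_1)[g + 3] >= 2*g - 9


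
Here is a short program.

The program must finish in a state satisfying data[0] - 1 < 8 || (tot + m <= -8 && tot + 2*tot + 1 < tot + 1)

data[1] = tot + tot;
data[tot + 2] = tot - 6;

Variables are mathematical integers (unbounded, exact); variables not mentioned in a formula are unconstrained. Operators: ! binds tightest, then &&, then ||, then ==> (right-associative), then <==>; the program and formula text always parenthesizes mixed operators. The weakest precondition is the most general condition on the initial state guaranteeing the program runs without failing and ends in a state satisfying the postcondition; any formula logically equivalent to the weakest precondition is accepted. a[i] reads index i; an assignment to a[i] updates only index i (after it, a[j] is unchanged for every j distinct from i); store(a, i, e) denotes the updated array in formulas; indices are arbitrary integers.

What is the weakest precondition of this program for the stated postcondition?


Working backward. After the program, the postcondition data[0] - 1 < 8 || (tot + m <= -8 && tot + 2*tot + 1 < tot + 1) must hold; in canonical form it is data[0] < 9 || (m + tot <= -8 && 2*tot < 0).
Before data[tot + 2] := tot - 6: store(data, tot + 2, tot - 6)[0] < 9 || (m + tot <= -8 && 2*tot < 0)
Before data[1] := tot + tot: store(store(data, 1, 2*tot), tot + 2, tot - 6)[0] < 9 || (m + tot <= -8 && 2*tot < 0)
Answer: WP = store(store(data, 1, 2*tot), tot + 2, tot - 6)[0] < 9 || (m + tot <= -8 && 2*tot < 0)


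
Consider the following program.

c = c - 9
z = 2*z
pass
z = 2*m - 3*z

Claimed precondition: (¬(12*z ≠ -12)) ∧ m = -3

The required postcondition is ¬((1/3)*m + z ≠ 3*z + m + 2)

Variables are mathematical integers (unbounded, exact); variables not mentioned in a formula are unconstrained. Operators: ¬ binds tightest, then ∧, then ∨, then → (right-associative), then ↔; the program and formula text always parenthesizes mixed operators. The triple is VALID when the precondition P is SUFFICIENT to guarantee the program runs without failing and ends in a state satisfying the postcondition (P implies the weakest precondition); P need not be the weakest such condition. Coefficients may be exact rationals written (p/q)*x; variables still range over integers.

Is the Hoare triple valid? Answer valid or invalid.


Working backward. After the program, the postcondition ¬((1/3)*m + z ≠ 3*z + m + 2) must hold; in canonical form it is ¬((2/3)*m + 2*z ≠ -2).
Before z := 2*m - 3*z: ¬((14/3)*m ≠ 6*z - 2)
Before skip: ¬((14/3)*m ≠ 6*z - 2)
Before z := 2*z: ¬((14/3)*m ≠ 12*z - 2)
Before c := c - 9: ¬((14/3)*m ≠ 12*z - 2)
The weakest precondition is ¬((14/3)*m ≠ 12*z - 2).
Check whether (¬(12*z ≠ -12)) ∧ m = -3 implies it.
Every state satisfying the precondition satisfies the weakest precondition: the implication holds.
Answer: valid


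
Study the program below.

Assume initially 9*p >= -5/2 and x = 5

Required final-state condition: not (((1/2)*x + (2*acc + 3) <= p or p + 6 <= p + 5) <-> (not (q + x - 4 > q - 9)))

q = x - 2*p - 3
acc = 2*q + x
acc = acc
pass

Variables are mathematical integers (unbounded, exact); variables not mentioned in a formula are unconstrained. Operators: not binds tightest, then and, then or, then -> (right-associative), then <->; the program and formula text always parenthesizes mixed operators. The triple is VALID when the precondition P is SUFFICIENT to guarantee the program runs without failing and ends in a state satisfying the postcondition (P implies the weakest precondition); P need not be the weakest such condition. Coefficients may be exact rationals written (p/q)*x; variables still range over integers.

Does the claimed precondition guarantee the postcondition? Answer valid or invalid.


Working backward. After the program, the postcondition not (((1/2)*x + (2*acc + 3) <= p or p + 6 <= p + 5) <-> (not (q + x - 4 > q - 9))) must hold; in canonical form it is not (2*acc + (1/2)*x <= p - 3 <-> (not (x > -5))).
Before skip: not (2*acc + (1/2)*x <= p - 3 <-> (not (x > -5)))
Before acc := acc: not (2*acc + (1/2)*x <= p - 3 <-> (not (x > -5)))
Before acc := 2*q + x: not (4*q + (5/2)*x <= p - 3 <-> (not (x > -5)))
Before q := x - 2*p - 3: not ((13/2)*x <= 9*p + 9 <-> (not (x > -5)))
The weakest precondition is not ((13/2)*x <= 9*p + 9 <-> (not (x > -5))).
Check whether 9*p >= -5/2 and x = 5 implies it.
Countermodel: at the initial state p = 0, x = 5, the precondition holds but the weakest precondition fails.
Answer: invalid


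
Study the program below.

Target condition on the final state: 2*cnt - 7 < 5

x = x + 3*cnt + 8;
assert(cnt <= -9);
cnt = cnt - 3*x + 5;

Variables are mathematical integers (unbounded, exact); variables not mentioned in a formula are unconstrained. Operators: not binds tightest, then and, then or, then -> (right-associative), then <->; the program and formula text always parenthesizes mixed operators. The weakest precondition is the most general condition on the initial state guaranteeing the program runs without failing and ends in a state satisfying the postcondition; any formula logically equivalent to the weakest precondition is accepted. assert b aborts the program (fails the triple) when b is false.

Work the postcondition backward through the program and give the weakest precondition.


Working backward. After the program, the postcondition 2*cnt - 7 < 5 must hold; in canonical form it is 2*cnt < 12.
Before cnt := cnt - 3*x + 5: 2*cnt < 6*x + 2
Before assert cnt <= -9: cnt <= -9 and 2*cnt < 6*x + 2
Before x := x + 3*cnt + 8: cnt <= -9 and 16*cnt + 6*x > -50
Answer: WP = cnt <= -9 and 16*cnt + 6*x > -50


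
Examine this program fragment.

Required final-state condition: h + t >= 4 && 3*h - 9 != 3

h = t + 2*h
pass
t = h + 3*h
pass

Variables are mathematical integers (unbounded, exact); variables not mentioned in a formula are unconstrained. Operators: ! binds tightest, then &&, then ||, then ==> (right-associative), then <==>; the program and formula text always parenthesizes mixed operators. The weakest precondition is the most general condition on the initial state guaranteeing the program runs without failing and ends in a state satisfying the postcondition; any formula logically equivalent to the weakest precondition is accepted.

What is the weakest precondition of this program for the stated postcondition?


Working backward. After the program, the postcondition h + t >= 4 && 3*h - 9 != 3 must hold; in canonical form it is h + t >= 4 && 3*h != 12.
Before skip: h + t >= 4 && 3*h != 12
Before t := h + 3*h: 5*h >= 4 && 3*h != 12
Before skip: 5*h >= 4 && 3*h != 12
Before h := t + 2*h: 10*h + 5*t >= 4 && 6*h + 3*t != 12
Answer: WP = 10*h + 5*t >= 4 && 6*h + 3*t != 12


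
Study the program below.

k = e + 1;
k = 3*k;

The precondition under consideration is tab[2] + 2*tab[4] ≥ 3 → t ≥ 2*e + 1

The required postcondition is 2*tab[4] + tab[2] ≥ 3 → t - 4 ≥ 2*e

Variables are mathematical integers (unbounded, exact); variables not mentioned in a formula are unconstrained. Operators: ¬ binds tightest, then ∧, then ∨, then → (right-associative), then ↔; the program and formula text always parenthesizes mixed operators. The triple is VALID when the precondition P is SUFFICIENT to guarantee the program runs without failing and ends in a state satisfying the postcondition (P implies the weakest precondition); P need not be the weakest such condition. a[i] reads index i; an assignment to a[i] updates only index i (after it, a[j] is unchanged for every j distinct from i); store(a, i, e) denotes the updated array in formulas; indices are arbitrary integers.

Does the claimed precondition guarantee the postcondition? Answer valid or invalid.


Working backward. After the program, the postcondition 2*tab[4] + tab[2] ≥ 3 → t - 4 ≥ 2*e must hold; in canonical form it is tab[2] + 2*tab[4] ≥ 3 → t ≥ 2*e + 4.
Before k := 3*k: tab[2] + 2*tab[4] ≥ 3 → t ≥ 2*e + 4
Before k := e + 1: tab[2] + 2*tab[4] ≥ 3 → t ≥ 2*e + 4
The weakest precondition is tab[2] + 2*tab[4] ≥ 3 → t ≥ 2*e + 4.
Check whether tab[2] + 2*tab[4] ≥ 3 → t ≥ 2*e + 1 implies it.
Countermodel: at the initial state e = -1, t = -1, tab = {[2] = 3, [4] = 0, elsewhere 0}, the precondition holds but the weakest precondition fails.
Answer: invalid


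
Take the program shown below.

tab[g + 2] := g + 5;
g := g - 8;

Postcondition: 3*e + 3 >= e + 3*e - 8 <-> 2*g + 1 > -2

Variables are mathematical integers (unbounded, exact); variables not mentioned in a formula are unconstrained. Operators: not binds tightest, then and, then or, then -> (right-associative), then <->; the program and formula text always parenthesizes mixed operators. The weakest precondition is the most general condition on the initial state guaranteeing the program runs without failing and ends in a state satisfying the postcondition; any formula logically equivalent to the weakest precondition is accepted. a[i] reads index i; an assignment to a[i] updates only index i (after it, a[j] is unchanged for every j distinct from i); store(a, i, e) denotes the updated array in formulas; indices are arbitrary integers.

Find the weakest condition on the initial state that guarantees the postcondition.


Working backward. After the program, the postcondition 3*e + 3 >= e + 3*e - 8 <-> 2*g + 1 > -2 must hold; in canonical form it is e <= 11 <-> 2*g > -3.
Before g := g - 8: e <= 11 <-> 2*g > 13
Before tab[g + 2] := g + 5: e <= 11 <-> 2*g > 13
Answer: WP = e <= 11 <-> 2*g > 13


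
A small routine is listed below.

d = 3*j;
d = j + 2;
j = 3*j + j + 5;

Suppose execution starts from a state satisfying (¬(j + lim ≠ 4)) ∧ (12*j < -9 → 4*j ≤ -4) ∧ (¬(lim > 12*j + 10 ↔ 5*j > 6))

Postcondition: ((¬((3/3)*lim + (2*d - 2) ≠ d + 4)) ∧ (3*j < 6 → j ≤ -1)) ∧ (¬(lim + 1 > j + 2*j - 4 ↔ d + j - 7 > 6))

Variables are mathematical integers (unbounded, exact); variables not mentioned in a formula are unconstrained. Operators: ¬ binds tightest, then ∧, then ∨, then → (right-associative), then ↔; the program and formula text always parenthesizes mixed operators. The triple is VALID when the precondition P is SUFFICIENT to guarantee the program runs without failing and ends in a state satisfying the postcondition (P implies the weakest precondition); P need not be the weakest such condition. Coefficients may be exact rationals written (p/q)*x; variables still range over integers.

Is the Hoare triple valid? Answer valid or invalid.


Working backward. After the program, the postcondition ((¬((3/3)*lim + (2*d - 2) ≠ d + 4)) ∧ (3*j < 6 → j ≤ -1)) ∧ (¬(lim + 1 > j + 2*j - 4 ↔ d + j - 7 > 6)) must hold; in canonical form it is (¬(d + lim ≠ 6)) ∧ (3*j < 6 → j ≤ -1) ∧ (¬(lim > 3*j - 5 ↔ d + j > 13)).
Before j := 3*j + j + 5: (¬(d + lim ≠ 6)) ∧ (12*j < -9 → 4*j ≤ -6) ∧ (¬(lim > 12*j + 10 ↔ d + 4*j > 8))
Before d := j + 2: (¬(j + lim ≠ 4)) ∧ (12*j < -9 → 4*j ≤ -6) ∧ (¬(lim > 12*j + 10 ↔ 5*j > 6))
Before d := 3*j: (¬(j + lim ≠ 4)) ∧ (12*j < -9 → 4*j ≤ -6) ∧ (¬(lim > 12*j + 10 ↔ 5*j > 6))
The weakest precondition is (¬(j + lim ≠ 4)) ∧ (12*j < -9 → 4*j ≤ -6) ∧ (¬(lim > 12*j + 10 ↔ 5*j > 6)).
Check whether (¬(j + lim ≠ 4)) ∧ (12*j < -9 → 4*j ≤ -4) ∧ (¬(lim > 12*j + 10 ↔ 5*j > 6)) implies it.
Countermodel: at the initial state j = -1, lim = 5, the precondition holds but the weakest precondition fails.
Answer: invalid


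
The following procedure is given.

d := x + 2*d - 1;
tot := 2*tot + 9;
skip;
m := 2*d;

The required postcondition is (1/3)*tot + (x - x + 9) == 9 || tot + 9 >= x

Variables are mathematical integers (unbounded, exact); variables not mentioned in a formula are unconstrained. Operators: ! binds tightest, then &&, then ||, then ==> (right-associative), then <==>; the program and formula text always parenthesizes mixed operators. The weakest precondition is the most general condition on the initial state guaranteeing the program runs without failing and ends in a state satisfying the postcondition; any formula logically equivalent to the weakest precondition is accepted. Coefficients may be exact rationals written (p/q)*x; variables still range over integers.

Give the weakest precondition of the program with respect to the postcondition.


Working backward. After the program, the postcondition (1/3)*tot + (x - x + 9) == 9 || tot + 9 >= x must hold; in canonical form it is (1/3)*tot == 0 || tot >= x - 9.
Before m := 2*d: (1/3)*tot == 0 || tot >= x - 9
Before skip: (1/3)*tot == 0 || tot >= x - 9
Before tot := 2*tot + 9: (2/3)*tot == -3 || 2*tot >= x - 18
Before d := x + 2*d - 1: (2/3)*tot == -3 || 2*tot >= x - 18
Answer: WP = (2/3)*tot == -3 || 2*tot >= x - 18


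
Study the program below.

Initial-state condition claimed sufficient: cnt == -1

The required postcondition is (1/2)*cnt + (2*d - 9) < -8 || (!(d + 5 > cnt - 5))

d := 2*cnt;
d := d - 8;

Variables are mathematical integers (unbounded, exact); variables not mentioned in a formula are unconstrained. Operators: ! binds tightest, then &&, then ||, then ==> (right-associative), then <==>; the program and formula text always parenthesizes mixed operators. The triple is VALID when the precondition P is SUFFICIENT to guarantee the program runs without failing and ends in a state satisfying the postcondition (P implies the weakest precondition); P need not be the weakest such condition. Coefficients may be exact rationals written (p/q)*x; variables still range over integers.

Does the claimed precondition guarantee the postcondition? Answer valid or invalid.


Working backward. After the program, the postcondition (1/2)*cnt + (2*d - 9) < -8 || (!(d + 5 > cnt - 5)) must hold; in canonical form it is (1/2)*cnt + 2*d < 1 || (!(d > cnt - 10)).
Before d := d - 8: (1/2)*cnt + 2*d < 17 || (!(d > cnt - 2))
Before d := 2*cnt: (9/2)*cnt < 17 || (!(cnt > -2))
The weakest precondition is (9/2)*cnt < 17 || (!(cnt > -2)).
Check whether cnt == -1 implies it.
Every state satisfying the precondition satisfies the weakest precondition: the implication holds.
Answer: valid
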